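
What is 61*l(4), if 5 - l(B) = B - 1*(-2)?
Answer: -61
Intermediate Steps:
l(B) = 3 - B (l(B) = 5 - (B - 1*(-2)) = 5 - (B + 2) = 5 - (2 + B) = 5 + (-2 - B) = 3 - B)
61*l(4) = 61*(3 - 1*4) = 61*(3 - 4) = 61*(-1) = -61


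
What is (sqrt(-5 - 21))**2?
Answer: -26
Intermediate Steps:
(sqrt(-5 - 21))**2 = (sqrt(-26))**2 = (I*sqrt(26))**2 = -26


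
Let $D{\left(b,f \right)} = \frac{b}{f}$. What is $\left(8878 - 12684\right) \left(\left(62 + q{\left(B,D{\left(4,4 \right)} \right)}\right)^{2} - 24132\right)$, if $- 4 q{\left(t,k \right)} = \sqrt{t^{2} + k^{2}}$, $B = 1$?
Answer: $\frac{308862609}{4} + 117986 \sqrt{2} \approx 7.7383 \cdot 10^{7}$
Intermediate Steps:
$q{\left(t,k \right)} = - \frac{\sqrt{k^{2} + t^{2}}}{4}$ ($q{\left(t,k \right)} = - \frac{\sqrt{t^{2} + k^{2}}}{4} = - \frac{\sqrt{k^{2} + t^{2}}}{4}$)
$\left(8878 - 12684\right) \left(\left(62 + q{\left(B,D{\left(4,4 \right)} \right)}\right)^{2} - 24132\right) = \left(8878 - 12684\right) \left(\left(62 - \frac{\sqrt{\left(\frac{4}{4}\right)^{2} + 1^{2}}}{4}\right)^{2} - 24132\right) = - 3806 \left(\left(62 - \frac{\sqrt{\left(4 \cdot \frac{1}{4}\right)^{2} + 1}}{4}\right)^{2} - 24132\right) = - 3806 \left(\left(62 - \frac{\sqrt{1^{2} + 1}}{4}\right)^{2} - 24132\right) = - 3806 \left(\left(62 - \frac{\sqrt{1 + 1}}{4}\right)^{2} - 24132\right) = - 3806 \left(\left(62 - \frac{\sqrt{2}}{4}\right)^{2} - 24132\right) = - 3806 \left(-24132 + \left(62 - \frac{\sqrt{2}}{4}\right)^{2}\right) = 91846392 - 3806 \left(62 - \frac{\sqrt{2}}{4}\right)^{2}$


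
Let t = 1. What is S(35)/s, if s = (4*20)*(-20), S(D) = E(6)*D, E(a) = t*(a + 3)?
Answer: -63/320 ≈ -0.19688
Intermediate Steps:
E(a) = 3 + a (E(a) = 1*(a + 3) = 1*(3 + a) = 3 + a)
S(D) = 9*D (S(D) = (3 + 6)*D = 9*D)
s = -1600 (s = 80*(-20) = -1600)
S(35)/s = (9*35)/(-1600) = 315*(-1/1600) = -63/320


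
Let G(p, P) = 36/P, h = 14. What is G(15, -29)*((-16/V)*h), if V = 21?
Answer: 384/29 ≈ 13.241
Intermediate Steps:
G(15, -29)*((-16/V)*h) = (36/(-29))*(-16/21*14) = (36*(-1/29))*(-16*1/21*14) = -(-192)*14/203 = -36/29*(-32/3) = 384/29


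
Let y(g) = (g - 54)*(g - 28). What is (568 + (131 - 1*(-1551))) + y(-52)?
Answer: 10730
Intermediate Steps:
y(g) = (-54 + g)*(-28 + g)
(568 + (131 - 1*(-1551))) + y(-52) = (568 + (131 - 1*(-1551))) + (1512 + (-52)² - 82*(-52)) = (568 + (131 + 1551)) + (1512 + 2704 + 4264) = (568 + 1682) + 8480 = 2250 + 8480 = 10730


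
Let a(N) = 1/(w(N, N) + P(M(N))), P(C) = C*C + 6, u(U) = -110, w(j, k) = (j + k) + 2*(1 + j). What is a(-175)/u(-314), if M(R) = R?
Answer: -1/3292630 ≈ -3.0371e-7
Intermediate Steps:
w(j, k) = 2 + k + 3*j (w(j, k) = (j + k) + (2 + 2*j) = 2 + k + 3*j)
P(C) = 6 + C² (P(C) = C² + 6 = 6 + C²)
a(N) = 1/(8 + N² + 4*N) (a(N) = 1/((2 + N + 3*N) + (6 + N²)) = 1/((2 + 4*N) + (6 + N²)) = 1/(8 + N² + 4*N))
a(-175)/u(-314) = 1/((8 + (-175)² + 4*(-175))*(-110)) = -1/110/(8 + 30625 - 700) = -1/110/29933 = (1/29933)*(-1/110) = -1/3292630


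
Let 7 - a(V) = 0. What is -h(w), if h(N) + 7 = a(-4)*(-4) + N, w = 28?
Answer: 7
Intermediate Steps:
a(V) = 7 (a(V) = 7 - 1*0 = 7 + 0 = 7)
h(N) = -35 + N (h(N) = -7 + (7*(-4) + N) = -7 + (-28 + N) = -35 + N)
-h(w) = -(-35 + 28) = -1*(-7) = 7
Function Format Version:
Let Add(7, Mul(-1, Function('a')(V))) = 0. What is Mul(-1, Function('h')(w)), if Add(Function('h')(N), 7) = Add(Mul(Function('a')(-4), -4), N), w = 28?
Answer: 7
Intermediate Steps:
Function('a')(V) = 7 (Function('a')(V) = Add(7, Mul(-1, 0)) = Add(7, 0) = 7)
Function('h')(N) = Add(-35, N) (Function('h')(N) = Add(-7, Add(Mul(7, -4), N)) = Add(-7, Add(-28, N)) = Add(-35, N))
Mul(-1, Function('h')(w)) = Mul(-1, Add(-35, 28)) = Mul(-1, -7) = 7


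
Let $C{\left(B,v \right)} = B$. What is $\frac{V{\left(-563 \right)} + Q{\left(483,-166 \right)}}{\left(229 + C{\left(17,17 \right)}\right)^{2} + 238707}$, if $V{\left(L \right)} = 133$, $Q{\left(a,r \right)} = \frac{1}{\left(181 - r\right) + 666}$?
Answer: $\frac{14970}{33679211} \approx 0.00044449$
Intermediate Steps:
$Q{\left(a,r \right)} = \frac{1}{847 - r}$
$\frac{V{\left(-563 \right)} + Q{\left(483,-166 \right)}}{\left(229 + C{\left(17,17 \right)}\right)^{2} + 238707} = \frac{133 - \frac{1}{-847 - 166}}{\left(229 + 17\right)^{2} + 238707} = \frac{133 - \frac{1}{-1013}}{246^{2} + 238707} = \frac{133 - - \frac{1}{1013}}{60516 + 238707} = \frac{133 + \frac{1}{1013}}{299223} = \frac{134730}{1013} \cdot \frac{1}{299223} = \frac{14970}{33679211}$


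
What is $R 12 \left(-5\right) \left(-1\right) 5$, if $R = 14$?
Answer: $4200$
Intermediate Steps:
$R 12 \left(-5\right) \left(-1\right) 5 = 14 \cdot 12 \left(-5\right) \left(-1\right) 5 = 168 \cdot 5 \cdot 5 = 168 \cdot 25 = 4200$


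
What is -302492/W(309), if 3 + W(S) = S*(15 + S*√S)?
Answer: 467047648/939004848375 - 3209137628*√309/313001616125 ≈ -0.17973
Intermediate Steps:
W(S) = -3 + S*(15 + S^(3/2)) (W(S) = -3 + S*(15 + S*√S) = -3 + S*(15 + S^(3/2)))
-302492/W(309) = -302492/(-3 + 309^(5/2) + 15*309) = -302492/(-3 + 95481*√309 + 4635) = -302492/(4632 + 95481*√309)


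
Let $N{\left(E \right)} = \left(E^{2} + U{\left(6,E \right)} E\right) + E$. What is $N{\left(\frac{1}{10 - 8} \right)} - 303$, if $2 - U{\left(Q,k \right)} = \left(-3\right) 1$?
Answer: $- \frac{1199}{4} \approx -299.75$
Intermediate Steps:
$U{\left(Q,k \right)} = 5$ ($U{\left(Q,k \right)} = 2 - \left(-3\right) 1 = 2 - -3 = 2 + 3 = 5$)
$N{\left(E \right)} = E^{2} + 6 E$ ($N{\left(E \right)} = \left(E^{2} + 5 E\right) + E = E^{2} + 6 E$)
$N{\left(\frac{1}{10 - 8} \right)} - 303 = \frac{6 + \frac{1}{10 - 8}}{10 - 8} - 303 = \frac{6 + \frac{1}{2}}{2} - 303 = \frac{1}{2} \cdot \frac{13}{2} - 303 = \frac{13}{4} - 303 = - \frac{1199}{4}$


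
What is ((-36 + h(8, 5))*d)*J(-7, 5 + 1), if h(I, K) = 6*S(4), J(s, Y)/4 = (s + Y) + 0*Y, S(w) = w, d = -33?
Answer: -1584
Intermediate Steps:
J(s, Y) = 4*Y + 4*s (J(s, Y) = 4*((s + Y) + 0*Y) = 4*((Y + s) + 0) = 4*(Y + s) = 4*Y + 4*s)
h(I, K) = 24 (h(I, K) = 6*4 = 24)
((-36 + h(8, 5))*d)*J(-7, 5 + 1) = ((-36 + 24)*(-33))*(4*(5 + 1) + 4*(-7)) = (-12*(-33))*(4*6 - 28) = 396*(24 - 28) = 396*(-4) = -1584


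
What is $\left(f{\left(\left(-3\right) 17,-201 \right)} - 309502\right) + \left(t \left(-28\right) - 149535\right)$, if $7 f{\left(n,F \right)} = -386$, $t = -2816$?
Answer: $- \frac{2661709}{7} \approx -3.8024 \cdot 10^{5}$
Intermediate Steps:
$f{\left(n,F \right)} = - \frac{386}{7}$ ($f{\left(n,F \right)} = \frac{1}{7} \left(-386\right) = - \frac{386}{7}$)
$\left(f{\left(\left(-3\right) 17,-201 \right)} - 309502\right) + \left(t \left(-28\right) - 149535\right) = \left(- \frac{386}{7} - 309502\right) - 70687 = - \frac{2166900}{7} + \left(78848 - 149535\right) = - \frac{2166900}{7} - 70687 = - \frac{2661709}{7}$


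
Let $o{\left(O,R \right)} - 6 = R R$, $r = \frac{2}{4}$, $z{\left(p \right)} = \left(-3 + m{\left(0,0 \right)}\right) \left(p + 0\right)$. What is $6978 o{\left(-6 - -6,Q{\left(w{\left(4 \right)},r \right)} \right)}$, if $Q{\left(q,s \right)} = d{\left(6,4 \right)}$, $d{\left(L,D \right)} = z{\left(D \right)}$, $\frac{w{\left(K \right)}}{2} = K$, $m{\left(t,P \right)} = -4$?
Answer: $5512620$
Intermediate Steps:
$w{\left(K \right)} = 2 K$
$z{\left(p \right)} = - 7 p$ ($z{\left(p \right)} = \left(-3 - 4\right) \left(p + 0\right) = - 7 p$)
$d{\left(L,D \right)} = - 7 D$
$r = \frac{1}{2}$ ($r = 2 \cdot \frac{1}{4} = \frac{1}{2} \approx 0.5$)
$Q{\left(q,s \right)} = -28$ ($Q{\left(q,s \right)} = \left(-7\right) 4 = -28$)
$o{\left(O,R \right)} = 6 + R^{2}$ ($o{\left(O,R \right)} = 6 + R R = 6 + R^{2}$)
$6978 o{\left(-6 - -6,Q{\left(w{\left(4 \right)},r \right)} \right)} = 6978 \left(6 + \left(-28\right)^{2}\right) = 6978 \left(6 + 784\right) = 6978 \cdot 790 = 5512620$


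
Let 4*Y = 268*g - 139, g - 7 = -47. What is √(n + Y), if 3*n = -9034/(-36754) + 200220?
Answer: √778401331466169/110262 ≈ 253.03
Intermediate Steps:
g = -40 (g = 7 - 47 = -40)
n = 3679447457/55131 (n = (-9034/(-36754) + 200220)/3 = (-9034*(-1/36754) + 200220)/3 = (4517/18377 + 200220)/3 = (⅓)*(3679447457/18377) = 3679447457/55131 ≈ 66740.)
Y = -10859/4 (Y = (268*(-40) - 139)/4 = (-10720 - 139)/4 = (¼)*(-10859) = -10859/4 ≈ -2714.8)
√(n + Y) = √(3679447457/55131 - 10859/4) = √(14119122299/220524) = √778401331466169/110262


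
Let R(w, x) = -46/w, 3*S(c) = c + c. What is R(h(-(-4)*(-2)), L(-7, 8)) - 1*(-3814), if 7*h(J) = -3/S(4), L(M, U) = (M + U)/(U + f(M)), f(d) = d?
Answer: 36902/9 ≈ 4100.2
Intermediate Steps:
S(c) = 2*c/3 (S(c) = (c + c)/3 = (2*c)/3 = 2*c/3)
L(M, U) = 1 (L(M, U) = (M + U)/(U + M) = (M + U)/(M + U) = 1)
h(J) = -9/56 (h(J) = (-3/((2/3)*4))/7 = (-3/8/3)/7 = (-3*3/8)/7 = (1/7)*(-9/8) = -9/56)
R(h(-(-4)*(-2)), L(-7, 8)) - 1*(-3814) = -46/(-9/56) - 1*(-3814) = -46*(-56/9) + 3814 = 2576/9 + 3814 = 36902/9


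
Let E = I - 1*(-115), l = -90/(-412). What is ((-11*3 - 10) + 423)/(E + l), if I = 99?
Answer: 78280/44129 ≈ 1.7739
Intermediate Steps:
l = 45/206 (l = -90*(-1/412) = 45/206 ≈ 0.21845)
E = 214 (E = 99 - 1*(-115) = 99 + 115 = 214)
((-11*3 - 10) + 423)/(E + l) = ((-11*3 - 10) + 423)/(214 + 45/206) = ((-33 - 10) + 423)/(44129/206) = (-43 + 423)*(206/44129) = 380*(206/44129) = 78280/44129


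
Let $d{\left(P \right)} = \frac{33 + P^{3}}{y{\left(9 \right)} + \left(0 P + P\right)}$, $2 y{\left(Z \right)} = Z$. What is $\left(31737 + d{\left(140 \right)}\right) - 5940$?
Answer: $\frac{12943399}{289} \approx 44787.0$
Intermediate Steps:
$y{\left(Z \right)} = \frac{Z}{2}$
$d{\left(P \right)} = \frac{33 + P^{3}}{\frac{9}{2} + P}$ ($d{\left(P \right)} = \frac{33 + P^{3}}{\frac{1}{2} \cdot 9 + \left(0 P + P\right)} = \frac{33 + P^{3}}{\frac{9}{2} + \left(0 + P\right)} = \frac{33 + P^{3}}{\frac{9}{2} + P}$)
$\left(31737 + d{\left(140 \right)}\right) - 5940 = \left(31737 + \frac{2 \left(33 + 140^{3}\right)}{9 + 2 \cdot 140}\right) - 5940 = \left(31737 + \frac{2 \left(33 + 2744000\right)}{9 + 280}\right) - 5940 = \left(31737 + 2 \cdot \frac{1}{289} \cdot 2744033\right) - 5940 = \left(31737 + \frac{5488066}{289}\right) - 5940 = \frac{14660059}{289} - 5940 = \frac{12943399}{289}$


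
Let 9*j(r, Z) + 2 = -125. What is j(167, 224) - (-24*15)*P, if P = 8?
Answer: 25793/9 ≈ 2865.9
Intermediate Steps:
j(r, Z) = -127/9 (j(r, Z) = -2/9 + (⅑)*(-125) = -2/9 - 125/9 = -127/9)
j(167, 224) - (-24*15)*P = -127/9 - (-24*15)*8 = -127/9 - (-360)*8 = -127/9 - 1*(-2880) = -127/9 + 2880 = 25793/9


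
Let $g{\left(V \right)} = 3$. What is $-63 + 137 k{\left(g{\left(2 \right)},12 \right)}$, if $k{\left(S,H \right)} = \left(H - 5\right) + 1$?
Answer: $1033$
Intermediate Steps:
$k{\left(S,H \right)} = -4 + H$ ($k{\left(S,H \right)} = \left(-5 + H\right) + 1 = -4 + H$)
$-63 + 137 k{\left(g{\left(2 \right)},12 \right)} = -63 + 137 \left(-4 + 12\right) = -63 + 137 \cdot 8 = -63 + 1096 = 1033$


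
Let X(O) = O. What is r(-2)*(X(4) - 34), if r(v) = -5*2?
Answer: 300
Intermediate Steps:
r(v) = -10
r(-2)*(X(4) - 34) = -10*(4 - 34) = -10*(-30) = 300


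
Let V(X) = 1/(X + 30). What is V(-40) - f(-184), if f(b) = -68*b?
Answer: -125121/10 ≈ -12512.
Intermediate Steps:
V(X) = 1/(30 + X)
V(-40) - f(-184) = 1/(30 - 40) - (-68)*(-184) = 1/(-10) - 1*12512 = -1/10 - 12512 = -125121/10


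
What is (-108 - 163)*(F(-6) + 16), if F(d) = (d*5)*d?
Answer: -53116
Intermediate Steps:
F(d) = 5*d² (F(d) = (5*d)*d = 5*d²)
(-108 - 163)*(F(-6) + 16) = (-108 - 163)*(5*(-6)² + 16) = -271*(5*36 + 16) = -271*(180 + 16) = -271*196 = -53116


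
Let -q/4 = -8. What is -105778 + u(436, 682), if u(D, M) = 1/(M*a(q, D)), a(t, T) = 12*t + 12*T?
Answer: -405141587135/3830112 ≈ -1.0578e+5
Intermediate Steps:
q = 32 (q = -4*(-8) = 32)
a(t, T) = 12*T + 12*t
u(D, M) = 1/(M*(384 + 12*D)) (u(D, M) = 1/(M*(12*D + 12*32)) = 1/(M*(12*D + 384)) = 1/(M*(384 + 12*D)))
-105778 + u(436, 682) = -105778 + (1/12)/(682*(32 + 436)) = -105778 + (1/12)*(1/682)/468 = -105778 + (1/12)*(1/682)*(1/468) = -105778 + 1/3830112 = -405141587135/3830112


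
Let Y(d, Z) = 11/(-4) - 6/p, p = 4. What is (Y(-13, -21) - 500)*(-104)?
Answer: 52442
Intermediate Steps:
Y(d, Z) = -17/4 (Y(d, Z) = 11/(-4) - 6/4 = 11*(-¼) - 6*¼ = -11/4 - 3/2 = -17/4)
(Y(-13, -21) - 500)*(-104) = (-17/4 - 500)*(-104) = -2017/4*(-104) = 52442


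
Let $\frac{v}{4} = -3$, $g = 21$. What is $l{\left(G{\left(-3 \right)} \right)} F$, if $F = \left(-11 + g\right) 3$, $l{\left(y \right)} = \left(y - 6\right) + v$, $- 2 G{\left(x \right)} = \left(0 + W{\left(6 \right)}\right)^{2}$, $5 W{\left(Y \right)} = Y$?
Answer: $- \frac{2808}{5} \approx -561.6$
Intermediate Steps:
$v = -12$ ($v = 4 \left(-3\right) = -12$)
$W{\left(Y \right)} = \frac{Y}{5}$
$G{\left(x \right)} = - \frac{18}{25}$ ($G{\left(x \right)} = - \frac{\left(0 + \frac{1}{5} \cdot 6\right)^{2}}{2} = - \frac{\left(0 + \frac{6}{5}\right)^{2}}{2} = - \frac{\left(\frac{6}{5}\right)^{2}}{2} = \left(- \frac{1}{2}\right) \frac{36}{25} = - \frac{18}{25}$)
$l{\left(y \right)} = -18 + y$ ($l{\left(y \right)} = \left(y - 6\right) - 12 = \left(-6 + y\right) - 12 = -18 + y$)
$F = 30$ ($F = \left(-11 + 21\right) 3 = 10 \cdot 3 = 30$)
$l{\left(G{\left(-3 \right)} \right)} F = \left(-18 - \frac{18}{25}\right) 30 = \left(- \frac{468}{25}\right) 30 = - \frac{2808}{5}$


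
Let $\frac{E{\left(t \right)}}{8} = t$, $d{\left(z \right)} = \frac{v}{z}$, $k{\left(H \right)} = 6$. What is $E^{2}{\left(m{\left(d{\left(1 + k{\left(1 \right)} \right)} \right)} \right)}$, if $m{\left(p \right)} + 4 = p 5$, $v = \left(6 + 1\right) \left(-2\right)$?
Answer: $12544$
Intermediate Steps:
$v = -14$ ($v = 7 \left(-2\right) = -14$)
$d{\left(z \right)} = - \frac{14}{z}$
$m{\left(p \right)} = -4 + 5 p$ ($m{\left(p \right)} = -4 + p 5 = -4 + 5 p$)
$E{\left(t \right)} = 8 t$
$E^{2}{\left(m{\left(d{\left(1 + k{\left(1 \right)} \right)} \right)} \right)} = \left(8 \left(-4 + 5 \left(- \frac{14}{1 + 6}\right)\right)\right)^{2} = \left(8 \left(-4 + 5 \left(- \frac{14}{7}\right)\right)\right)^{2} = \left(8 \left(-4 + 5 \left(\left(-14\right) \frac{1}{7}\right)\right)\right)^{2} = \left(8 \left(-4 + 5 \left(-2\right)\right)\right)^{2} = \left(8 \left(-4 - 10\right)\right)^{2} = \left(8 \left(-14\right)\right)^{2} = \left(-112\right)^{2} = 12544$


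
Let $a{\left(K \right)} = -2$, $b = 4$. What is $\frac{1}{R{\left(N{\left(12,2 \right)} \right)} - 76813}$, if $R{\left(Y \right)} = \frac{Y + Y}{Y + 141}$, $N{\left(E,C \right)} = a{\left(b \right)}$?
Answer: $- \frac{139}{10677011} \approx -1.3019 \cdot 10^{-5}$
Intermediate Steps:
$N{\left(E,C \right)} = -2$
$R{\left(Y \right)} = \frac{2 Y}{141 + Y}$
$\frac{1}{R{\left(N{\left(12,2 \right)} \right)} - 76813} = \frac{1}{2 \left(-2\right) \frac{1}{141 - 2} - 76813} = \frac{1}{2 \left(-2\right) \frac{1}{139} - 76813} = \frac{1}{- \frac{4}{139} - 76813} = \frac{1}{- \frac{10677011}{139}} = - \frac{139}{10677011}$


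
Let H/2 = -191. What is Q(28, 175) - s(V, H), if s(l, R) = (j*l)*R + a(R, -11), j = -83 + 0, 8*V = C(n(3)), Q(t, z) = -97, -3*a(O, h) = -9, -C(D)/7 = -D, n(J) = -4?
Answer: 110871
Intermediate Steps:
C(D) = 7*D (C(D) = -(-7)*D = 7*D)
a(O, h) = 3 (a(O, h) = -⅓*(-9) = 3)
H = -382 (H = 2*(-191) = -382)
V = -7/2 (V = (7*(-4))/8 = (⅛)*(-28) = -7/2 ≈ -3.5000)
j = -83
s(l, R) = 3 - 83*R*l (s(l, R) = (-83*l)*R + 3 = -83*R*l + 3 = 3 - 83*R*l)
Q(28, 175) - s(V, H) = -97 - (3 - 83*(-382)*(-7/2)) = -97 - (3 - 110971) = -97 - 1*(-110968) = -97 + 110968 = 110871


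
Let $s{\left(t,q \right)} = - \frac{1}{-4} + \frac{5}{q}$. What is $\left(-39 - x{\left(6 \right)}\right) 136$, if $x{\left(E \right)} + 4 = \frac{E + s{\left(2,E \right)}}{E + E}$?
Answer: $- \frac{87125}{18} \approx -4840.3$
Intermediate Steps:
$s{\left(t,q \right)} = \frac{1}{4} + \frac{5}{q}$ ($s{\left(t,q \right)} = \left(-1\right) \left(- \frac{1}{4}\right) + \frac{5}{q} = \frac{1}{4} + \frac{5}{q}$)
$x{\left(E \right)} = -4 + \frac{E + \frac{20 + E}{4 E}}{2 E}$ ($x{\left(E \right)} = -4 + \frac{E + \frac{20 + E}{4 E}}{E + E} = -4 + \frac{E + \frac{20 + E}{4 E}}{2 E}$)
$\left(-39 - x{\left(6 \right)}\right) 136 = \left(-39 - \frac{20 + 6 - 28 \cdot 6^{2}}{8 \cdot 36}\right) 136 = \left(-39 - \frac{1}{8} \cdot \frac{1}{36} \left(20 + 6 - 1008\right)\right) 136 = \left(-39 - \frac{1}{8} \cdot \frac{1}{36} \left(-982\right)\right) 136 = \left(-39 - - \frac{491}{144}\right) 136 = \left(-39 + \frac{491}{144}\right) 136 = \left(- \frac{5125}{144}\right) 136 = - \frac{87125}{18}$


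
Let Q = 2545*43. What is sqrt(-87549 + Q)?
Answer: sqrt(21886) ≈ 147.94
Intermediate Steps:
Q = 109435
sqrt(-87549 + Q) = sqrt(-87549 + 109435) = sqrt(21886)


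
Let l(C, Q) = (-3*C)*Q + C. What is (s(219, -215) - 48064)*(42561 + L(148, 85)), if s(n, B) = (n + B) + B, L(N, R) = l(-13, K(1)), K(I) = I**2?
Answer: -2055887425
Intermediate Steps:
l(C, Q) = C - 3*C*Q (l(C, Q) = -3*C*Q + C = C - 3*C*Q)
L(N, R) = 26 (L(N, R) = -13*(1 - 3*1**2) = -13*(1 - 3*1) = -13*(1 - 3) = -13*(-2) = 26)
s(n, B) = n + 2*B (s(n, B) = (B + n) + B = n + 2*B)
(s(219, -215) - 48064)*(42561 + L(148, 85)) = ((219 + 2*(-215)) - 48064)*(42561 + 26) = ((219 - 430) - 48064)*42587 = (-211 - 48064)*42587 = -48275*42587 = -2055887425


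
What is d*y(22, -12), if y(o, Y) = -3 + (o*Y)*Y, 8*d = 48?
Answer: 18990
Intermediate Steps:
d = 6 (d = (⅛)*48 = 6)
y(o, Y) = -3 + o*Y² (y(o, Y) = -3 + (Y*o)*Y = -3 + o*Y²)
d*y(22, -12) = 6*(-3 + 22*(-12)²) = 6*(-3 + 22*144) = 6*(-3 + 3168) = 6*3165 = 18990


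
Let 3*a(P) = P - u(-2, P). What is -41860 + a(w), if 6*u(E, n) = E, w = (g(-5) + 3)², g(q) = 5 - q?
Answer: -376232/9 ≈ -41804.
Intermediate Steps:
w = 169 (w = ((5 - 1*(-5)) + 3)² = ((5 + 5) + 3)² = (10 + 3)² = 13² = 169)
u(E, n) = E/6
a(P) = ⅑ + P/3 (a(P) = (P - (-2)/6)/3 = (P - 1*(-⅓))/3 = (P + ⅓)/3 = (⅓ + P)/3 = ⅑ + P/3)
-41860 + a(w) = -41860 + (⅑ + (⅓)*169) = -41860 + (⅑ + 169/3) = -41860 + 508/9 = -376232/9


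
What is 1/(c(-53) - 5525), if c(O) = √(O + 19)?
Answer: -325/1795627 - I*√34/30525659 ≈ -0.000181 - 1.9102e-7*I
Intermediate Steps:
c(O) = √(19 + O)
1/(c(-53) - 5525) = 1/(√(19 - 53) - 5525) = 1/(√(-34) - 5525) = 1/(I*√34 - 5525) = 1/(-5525 + I*√34)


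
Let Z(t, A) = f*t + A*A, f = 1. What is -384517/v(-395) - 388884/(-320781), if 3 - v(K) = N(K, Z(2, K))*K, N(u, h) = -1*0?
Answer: -1787602625/13947 ≈ -1.2817e+5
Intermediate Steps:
Z(t, A) = t + A² (Z(t, A) = 1*t + A*A = t + A²)
N(u, h) = 0
v(K) = 3 (v(K) = 3 - 0*K = 3 - 1*0 = 3 + 0 = 3)
-384517/v(-395) - 388884/(-320781) = -384517/3 - 388884/(-320781) = -384517*⅓ - 388884*(-1/320781) = -384517/3 + 5636/4649 = -1787602625/13947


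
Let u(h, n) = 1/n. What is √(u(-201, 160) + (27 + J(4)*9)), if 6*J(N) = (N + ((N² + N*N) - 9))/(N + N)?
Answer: √51310/40 ≈ 5.6629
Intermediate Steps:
J(N) = (-9 + N + 2*N²)/(12*N) (J(N) = ((N + ((N² + N*N) - 9))/(N + N))/6 = ((N + ((N² + N²) - 9))/((2*N)))/6 = ((N + (2*N² - 9))*(1/(2*N)))/6 = ((N + (-9 + 2*N²))*(1/(2*N)))/6 = ((-9 + N + 2*N²)*(1/(2*N)))/6 = ((-9 + N + 2*N²)/(2*N))/6 = (-9 + N + 2*N²)/(12*N))
√(u(-201, 160) + (27 + J(4)*9)) = √(1/160 + (27 + ((1/12)*(-9 + 4*(1 + 2*4))/4)*9)) = √(1/160 + (27 + ((1/12)*(¼)*(-9 + 4*(1 + 8)))*9)) = √(1/160 + (27 + ((1/12)*(¼)*(-9 + 4*9))*9)) = √(1/160 + (27 + ((1/12)*(¼)*(-9 + 36))*9)) = √(1/160 + (27 + ((1/12)*(¼)*27)*9)) = √(1/160 + (27 + (9/16)*9)) = √(1/160 + (27 + 81/16)) = √(1/160 + 513/16) = √(5131/160) = √51310/40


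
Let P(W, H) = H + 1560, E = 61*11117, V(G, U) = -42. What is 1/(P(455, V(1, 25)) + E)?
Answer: 1/679655 ≈ 1.4713e-6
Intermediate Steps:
E = 678137
P(W, H) = 1560 + H
1/(P(455, V(1, 25)) + E) = 1/((1560 - 42) + 678137) = 1/(1518 + 678137) = 1/679655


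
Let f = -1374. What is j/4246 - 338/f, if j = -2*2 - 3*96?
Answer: 258485/1458501 ≈ 0.17723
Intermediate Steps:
j = -292 (j = -4 - 288 = -292)
j/4246 - 338/f = -292/4246 - 338/(-1374) = -292*1/4246 - 338*(-1/1374) = -146/2123 + 169/687 = 258485/1458501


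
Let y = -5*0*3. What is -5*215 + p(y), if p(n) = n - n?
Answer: -1075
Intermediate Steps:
y = 0 (y = 0*3 = 0)
p(n) = 0
-5*215 + p(y) = -5*215 + 0 = -1075 + 0 = -1075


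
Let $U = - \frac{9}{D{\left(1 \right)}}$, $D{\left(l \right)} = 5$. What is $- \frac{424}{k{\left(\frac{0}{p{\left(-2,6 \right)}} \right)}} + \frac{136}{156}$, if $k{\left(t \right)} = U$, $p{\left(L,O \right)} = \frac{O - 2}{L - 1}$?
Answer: $\frac{27662}{117} \approx 236.43$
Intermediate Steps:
$p{\left(L,O \right)} = \frac{-2 + O}{-1 + L}$
$U = - \frac{9}{5} \approx -1.8$
$k{\left(t \right)} = - \frac{9}{5}$
$- \frac{424}{k{\left(\frac{0}{p{\left(-2,6 \right)}} \right)}} + \frac{136}{156} = - \frac{424}{- \frac{9}{5}} + \frac{136}{156} = \left(-424\right) \left(- \frac{5}{9}\right) + 136 \cdot \frac{1}{156} = \frac{2120}{9} + \frac{34}{39} = \frac{27662}{117}$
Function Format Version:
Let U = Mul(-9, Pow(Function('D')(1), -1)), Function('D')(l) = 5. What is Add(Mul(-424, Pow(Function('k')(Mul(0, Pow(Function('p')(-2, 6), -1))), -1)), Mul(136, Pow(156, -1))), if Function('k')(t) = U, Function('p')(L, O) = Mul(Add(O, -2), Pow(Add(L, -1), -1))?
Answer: Rational(27662, 117) ≈ 236.43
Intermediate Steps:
Function('p')(L, O) = Mul(Pow(Add(-1, L), -1), Add(-2, O)) (Function('p')(L, O) = Mul(Add(-2, O), Pow(Add(-1, L), -1)) = Mul(Pow(Add(-1, L), -1), Add(-2, O)))
U = Rational(-9, 5) (U = Mul(-9, Pow(5, -1)) = Mul(-9, Rational(1, 5)) = Rational(-9, 5) ≈ -1.8000)
Function('k')(t) = Rational(-9, 5)
Add(Mul(-424, Pow(Function('k')(Mul(0, Pow(Function('p')(-2, 6), -1))), -1)), Mul(136, Pow(156, -1))) = Add(Mul(-424, Pow(Rational(-9, 5), -1)), Mul(136, Pow(156, -1))) = Add(Mul(-424, Rational(-5, 9)), Mul(136, Rational(1, 156))) = Add(Rational(2120, 9), Rational(34, 39)) = Rational(27662, 117)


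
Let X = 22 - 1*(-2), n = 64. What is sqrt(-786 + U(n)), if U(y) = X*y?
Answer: 5*sqrt(30) ≈ 27.386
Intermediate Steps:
X = 24 (X = 22 + 2 = 24)
U(y) = 24*y
sqrt(-786 + U(n)) = sqrt(-786 + 24*64) = sqrt(-786 + 1536) = sqrt(750) = 5*sqrt(30)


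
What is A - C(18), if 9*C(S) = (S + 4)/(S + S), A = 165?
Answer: 26719/162 ≈ 164.93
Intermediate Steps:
C(S) = (4 + S)/(18*S) (C(S) = ((S + 4)/(S + S))/9 = ((4 + S)/((2*S)))/9 = ((4 + S)*(1/(2*S)))/9 = ((4 + S)/(2*S))/9 = (4 + S)/(18*S))
A - C(18) = 165 - (4 + 18)/(18*18) = 165 - 22/(18*18) = 165 - 1*11/162 = 165 - 11/162 = 26719/162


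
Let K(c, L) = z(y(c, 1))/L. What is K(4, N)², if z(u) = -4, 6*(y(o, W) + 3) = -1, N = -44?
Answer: 1/121 ≈ 0.0082645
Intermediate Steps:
y(o, W) = -19/6 (y(o, W) = -3 + (⅙)*(-1) = -3 - ⅙ = -19/6)
K(c, L) = -4/L
K(4, N)² = (-4/(-44))² = (-4*(-1/44))² = (1/11)² = 1/121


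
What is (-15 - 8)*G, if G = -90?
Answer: 2070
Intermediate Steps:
(-15 - 8)*G = (-15 - 8)*(-90) = -23*(-90) = 2070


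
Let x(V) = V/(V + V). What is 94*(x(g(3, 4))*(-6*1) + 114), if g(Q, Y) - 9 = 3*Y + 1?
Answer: 10434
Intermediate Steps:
g(Q, Y) = 10 + 3*Y (g(Q, Y) = 9 + (3*Y + 1) = 9 + (1 + 3*Y) = 10 + 3*Y)
x(V) = ½ (x(V) = V/((2*V)) = (1/(2*V))*V = ½)
94*(x(g(3, 4))*(-6*1) + 114) = 94*((-6*1)/2 + 114) = 94*((½)*(-6) + 114) = 94*(-3 + 114) = 94*111 = 10434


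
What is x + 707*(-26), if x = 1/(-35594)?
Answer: -654288909/35594 ≈ -18382.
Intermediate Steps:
x = -1/35594 ≈ -2.8095e-5
x + 707*(-26) = -1/35594 + 707*(-26) = -1/35594 - 18382 = -654288909/35594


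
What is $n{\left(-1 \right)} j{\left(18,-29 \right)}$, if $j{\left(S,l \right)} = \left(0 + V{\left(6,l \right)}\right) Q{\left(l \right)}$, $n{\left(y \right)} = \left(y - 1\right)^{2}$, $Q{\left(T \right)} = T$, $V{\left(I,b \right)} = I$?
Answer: $-696$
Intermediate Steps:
$n{\left(y \right)} = \left(-1 + y\right)^{2}$
$j{\left(S,l \right)} = 6 l$ ($j{\left(S,l \right)} = \left(0 + 6\right) l = 6 l$)
$n{\left(-1 \right)} j{\left(18,-29 \right)} = \left(-1 - 1\right)^{2} \cdot 6 \left(-29\right) = \left(-2\right)^{2} \left(-174\right) = 4 \left(-174\right) = -696$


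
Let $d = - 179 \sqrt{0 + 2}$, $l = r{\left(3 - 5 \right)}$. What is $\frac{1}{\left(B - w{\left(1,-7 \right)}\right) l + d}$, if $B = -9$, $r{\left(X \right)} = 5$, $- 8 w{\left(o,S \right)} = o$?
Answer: $\frac{2840}{3975223} - \frac{11456 \sqrt{2}}{3975223} \approx -0.0033611$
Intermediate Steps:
$w{\left(o,S \right)} = - \frac{o}{8}$
$l = 5$
$d = - 179 \sqrt{2} \approx -253.14$
$\frac{1}{\left(B - w{\left(1,-7 \right)}\right) l + d} = \frac{1}{\left(-9 - \left(- \frac{1}{8}\right) 1\right) 5 - 179 \sqrt{2}} = \frac{1}{\left(-9 - - \frac{1}{8}\right) 5 - 179 \sqrt{2}} = \frac{1}{\left(-9 + \frac{1}{8}\right) 5 - 179 \sqrt{2}} = \frac{1}{\left(- \frac{71}{8}\right) 5 - 179 \sqrt{2}} = \frac{1}{- \frac{355}{8} - 179 \sqrt{2}}$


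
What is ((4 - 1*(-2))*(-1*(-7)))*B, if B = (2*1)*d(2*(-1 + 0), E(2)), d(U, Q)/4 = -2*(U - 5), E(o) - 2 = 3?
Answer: 4704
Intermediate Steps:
E(o) = 5 (E(o) = 2 + 3 = 5)
d(U, Q) = 40 - 8*U (d(U, Q) = 4*(-2*(U - 5)) = 4*(-2*(-5 + U)) = 4*(10 - 2*U) = 40 - 8*U)
B = 112 (B = (2*1)*(40 - 16*(-1 + 0)) = 2*(40 - 16*(-1)) = 2*(40 - 8*(-2)) = 2*(40 + 16) = 2*56 = 112)
((4 - 1*(-2))*(-1*(-7)))*B = ((4 - 1*(-2))*(-1*(-7)))*112 = ((4 + 2)*7)*112 = (6*7)*112 = 42*112 = 4704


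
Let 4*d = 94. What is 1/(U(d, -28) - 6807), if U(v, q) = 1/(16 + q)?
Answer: -12/81685 ≈ -0.00014691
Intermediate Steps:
d = 47/2 (d = (1/4)*94 = 47/2 ≈ 23.500)
1/(U(d, -28) - 6807) = 1/(1/(16 - 28) - 6807) = 1/(1/(-12) - 6807) = 1/(-1/12 - 6807) = 1/(-81685/12) = -12/81685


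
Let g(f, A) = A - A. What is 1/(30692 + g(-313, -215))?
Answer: 1/30692 ≈ 3.2582e-5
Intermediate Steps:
g(f, A) = 0
1/(30692 + g(-313, -215)) = 1/(30692 + 0) = 1/30692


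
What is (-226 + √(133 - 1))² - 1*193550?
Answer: -142342 - 904*√33 ≈ -1.4754e+5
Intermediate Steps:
(-226 + √(133 - 1))² - 1*193550 = (-226 + √132)² - 193550 = (-226 + 2*√33)² - 193550 = -193550 + (-226 + 2*√33)²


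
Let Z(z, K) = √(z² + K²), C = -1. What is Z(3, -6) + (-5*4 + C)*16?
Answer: -336 + 3*√5 ≈ -329.29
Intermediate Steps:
Z(z, K) = √(K² + z²)
Z(3, -6) + (-5*4 + C)*16 = √((-6)² + 3²) + (-5*4 - 1)*16 = √(36 + 9) + (-20 - 1)*16 = √45 - 21*16 = 3*√5 - 336 = -336 + 3*√5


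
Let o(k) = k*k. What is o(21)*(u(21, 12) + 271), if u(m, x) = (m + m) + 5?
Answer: 140238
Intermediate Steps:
o(k) = k²
u(m, x) = 5 + 2*m (u(m, x) = 2*m + 5 = 5 + 2*m)
o(21)*(u(21, 12) + 271) = 21²*((5 + 2*21) + 271) = 441*((5 + 42) + 271) = 441*(47 + 271) = 441*318 = 140238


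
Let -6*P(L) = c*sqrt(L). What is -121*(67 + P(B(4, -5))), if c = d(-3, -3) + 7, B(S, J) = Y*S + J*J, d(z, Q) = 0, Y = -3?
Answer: -8107 + 847*sqrt(13)/6 ≈ -7598.0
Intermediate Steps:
B(S, J) = J**2 - 3*S (B(S, J) = -3*S + J*J = -3*S + J**2 = J**2 - 3*S)
c = 7 (c = 0 + 7 = 7)
P(L) = -7*sqrt(L)/6
-121*(67 + P(B(4, -5))) = -121*(67 - 7*sqrt((-5)**2 - 3*4)/6) = -121*(67 - 7*sqrt(25 - 12)/6) = -121*(67 - 7*sqrt(13)/6) = -8107 + 847*sqrt(13)/6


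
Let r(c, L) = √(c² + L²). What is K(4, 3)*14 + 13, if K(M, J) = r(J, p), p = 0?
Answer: 55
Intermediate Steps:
r(c, L) = √(L² + c²)
K(M, J) = √(J²) (K(M, J) = √(0² + J²) = √(0 + J²) = √(J²))
K(4, 3)*14 + 13 = √(3²)*14 + 13 = √9*14 + 13 = 3*14 + 13 = 42 + 13 = 55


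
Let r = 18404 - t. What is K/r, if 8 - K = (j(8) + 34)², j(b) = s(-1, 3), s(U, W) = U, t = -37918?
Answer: -1081/56322 ≈ -0.019193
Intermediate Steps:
r = 56322 (r = 18404 - 1*(-37918) = 18404 + 37918 = 56322)
j(b) = -1
K = -1081 (K = 8 - (-1 + 34)² = 8 - 1*33² = 8 - 1*1089 = 8 - 1089 = -1081)
K/r = -1081/56322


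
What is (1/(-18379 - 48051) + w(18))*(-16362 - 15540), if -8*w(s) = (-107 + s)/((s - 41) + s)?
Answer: 725440437/10220 ≈ 70982.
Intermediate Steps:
w(s) = -(-107 + s)/(8*(-41 + 2*s)) (w(s) = -(-107 + s)/(8*((s - 41) + s)) = -(-107 + s)/(8*((-41 + s) + s)) = -(-107 + s)/(8*(-41 + 2*s)))
(1/(-18379 - 48051) + w(18))*(-16362 - 15540) = (1/(-18379 - 48051) + (107 - 1*18)/(8*(-41 + 2*18)))*(-16362 - 15540) = (1/(-66430) + (107 - 18)/(8*(-41 + 36)))*(-31902) = (-1/66430 + (⅛)*89/(-5))*(-31902) = (-1/66430 + (⅛)*(-⅕)*89)*(-31902) = (-1/66430 - 89/40)*(-31902) = -591231/265720*(-31902) = 725440437/10220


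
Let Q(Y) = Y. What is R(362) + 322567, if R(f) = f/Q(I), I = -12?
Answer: 1935221/6 ≈ 3.2254e+5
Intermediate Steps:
R(f) = -f/12 (R(f) = f/(-12) = f*(-1/12) = -f/12)
R(362) + 322567 = -1/12*362 + 322567 = -181/6 + 322567 = 1935221/6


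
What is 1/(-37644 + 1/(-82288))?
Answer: -82288/3097649473 ≈ -2.6565e-5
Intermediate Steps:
1/(-37644 + 1/(-82288)) = 1/(-37644 - 1/82288) = 1/(-3097649473/82288) = -82288/3097649473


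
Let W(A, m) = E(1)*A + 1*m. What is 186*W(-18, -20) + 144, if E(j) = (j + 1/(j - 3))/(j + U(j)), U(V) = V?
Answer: -4413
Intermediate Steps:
E(j) = (j + 1/(-3 + j))/(2*j) (E(j) = (j + 1/(j - 3))/(j + j) = (j + 1/(-3 + j))/((2*j)) = (j + 1/(-3 + j))*(1/(2*j)) = (j + 1/(-3 + j))/(2*j))
W(A, m) = m + A/4 (W(A, m) = ((1/2)*(1 + 1**2 - 3*1)/(1*(-3 + 1)))*A + 1*m = ((1/2)*1*(1 + 1 - 3)/(-2))*A + m = ((1/2)*1*(-1/2)*(-1))*A + m = A/4 + m = m + A/4)
186*W(-18, -20) + 144 = 186*(-20 + (1/4)*(-18)) + 144 = 186*(-20 - 9/2) + 144 = 186*(-49/2) + 144 = -4557 + 144 = -4413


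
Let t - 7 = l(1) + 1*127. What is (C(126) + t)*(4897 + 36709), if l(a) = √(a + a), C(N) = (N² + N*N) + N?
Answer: 1331891272 + 41606*√2 ≈ 1.3319e+9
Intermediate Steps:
C(N) = N + 2*N² (C(N) = (N² + N²) + N = 2*N² + N = N + 2*N²)
l(a) = √2*√a (l(a) = √(2*a) = √2*√a)
t = 134 + √2 (t = 7 + (√2*√1 + 1*127) = 7 + (√2*1 + 127) = 7 + (√2 + 127) = 7 + (127 + √2) = 134 + √2 ≈ 135.41)
(C(126) + t)*(4897 + 36709) = (126*(1 + 2*126) + (134 + √2))*(4897 + 36709) = (126*(1 + 252) + (134 + √2))*41606 = (126*253 + (134 + √2))*41606 = (31878 + (134 + √2))*41606 = (32012 + √2)*41606 = 1331891272 + 41606*√2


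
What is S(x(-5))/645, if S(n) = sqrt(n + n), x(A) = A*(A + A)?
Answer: 2/129 ≈ 0.015504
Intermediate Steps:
x(A) = 2*A**2 (x(A) = A*(2*A) = 2*A**2)
S(n) = sqrt(2)*sqrt(n) (S(n) = sqrt(2*n) = sqrt(2)*sqrt(n))
S(x(-5))/645 = (sqrt(2)*sqrt(2*(-5)**2))/645 = (sqrt(2)*sqrt(2*25))*(1/645) = (sqrt(2)*sqrt(50))*(1/645) = (sqrt(2)*(5*sqrt(2)))*(1/645) = 10*(1/645) = 2/129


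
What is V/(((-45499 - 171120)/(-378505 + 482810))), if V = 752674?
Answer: -6039050890/16663 ≈ -3.6242e+5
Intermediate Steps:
V/(((-45499 - 171120)/(-378505 + 482810))) = 752674/(((-45499 - 171120)/(-378505 + 482810))) = 752674/((-216619/104305)) = 752674/((-216619*1/104305)) = 752674/(-216619/104305) = 752674*(-104305/216619) = -6039050890/16663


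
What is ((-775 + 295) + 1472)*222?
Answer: 220224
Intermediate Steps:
((-775 + 295) + 1472)*222 = (-480 + 1472)*222 = 992*222 = 220224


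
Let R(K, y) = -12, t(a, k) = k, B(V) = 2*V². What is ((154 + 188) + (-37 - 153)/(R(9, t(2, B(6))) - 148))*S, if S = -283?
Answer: -1553953/16 ≈ -97122.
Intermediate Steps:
((154 + 188) + (-37 - 153)/(R(9, t(2, B(6))) - 148))*S = ((154 + 188) + (-37 - 153)/(-12 - 148))*(-283) = (342 - 190/(-160))*(-283) = (342 - 190*(-1/160))*(-283) = (342 + 19/16)*(-283) = (5491/16)*(-283) = -1553953/16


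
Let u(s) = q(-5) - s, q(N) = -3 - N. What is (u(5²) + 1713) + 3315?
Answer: 5005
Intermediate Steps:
u(s) = 2 - s (u(s) = (-3 - 1*(-5)) - s = (-3 + 5) - s = 2 - s)
(u(5²) + 1713) + 3315 = ((2 - 1*5²) + 1713) + 3315 = ((2 - 1*25) + 1713) + 3315 = ((2 - 25) + 1713) + 3315 = (-23 + 1713) + 3315 = 1690 + 3315 = 5005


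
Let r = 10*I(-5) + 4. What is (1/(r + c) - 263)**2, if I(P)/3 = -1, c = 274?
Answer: 4254039729/61504 ≈ 69167.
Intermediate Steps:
I(P) = -3 (I(P) = 3*(-1) = -3)
r = -26 (r = 10*(-3) + 4 = -30 + 4 = -26)
(1/(r + c) - 263)**2 = (1/(-26 + 274) - 263)**2 = (1/248 - 263)**2 = (-65223/248)**2 = 4254039729/61504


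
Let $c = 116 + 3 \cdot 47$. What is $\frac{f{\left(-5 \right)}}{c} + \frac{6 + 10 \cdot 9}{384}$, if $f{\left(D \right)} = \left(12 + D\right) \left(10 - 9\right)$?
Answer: $\frac{285}{1028} \approx 0.27724$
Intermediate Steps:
$f{\left(D \right)} = 12 + D$ ($f{\left(D \right)} = \left(12 + D\right) 1 = 12 + D$)
$c = 257$ ($c = 116 + 141 = 257$)
$\frac{f{\left(-5 \right)}}{c} + \frac{6 + 10 \cdot 9}{384} = \frac{12 - 5}{257} + \frac{6 + 10 \cdot 9}{384} = 7 \cdot \frac{1}{257} + \left(6 + 90\right) \frac{1}{384} = \frac{7}{257} + 96 \cdot \frac{1}{384} = \frac{7}{257} + \frac{1}{4} = \frac{285}{1028}$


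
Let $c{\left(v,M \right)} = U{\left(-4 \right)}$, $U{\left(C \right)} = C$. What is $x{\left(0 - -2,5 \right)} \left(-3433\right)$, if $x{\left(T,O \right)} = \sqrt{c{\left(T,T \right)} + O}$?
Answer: $-3433$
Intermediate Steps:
$c{\left(v,M \right)} = -4$
$x{\left(T,O \right)} = \sqrt{-4 + O}$
$x{\left(0 - -2,5 \right)} \left(-3433\right) = \sqrt{-4 + 5} \left(-3433\right) = \sqrt{1} \left(-3433\right) = 1 \left(-3433\right) = -3433$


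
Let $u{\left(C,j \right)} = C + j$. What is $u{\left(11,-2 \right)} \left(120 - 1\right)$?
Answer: $1071$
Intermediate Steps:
$u{\left(11,-2 \right)} \left(120 - 1\right) = \left(11 - 2\right) \left(120 - 1\right) = 9 \cdot 119 = 1071$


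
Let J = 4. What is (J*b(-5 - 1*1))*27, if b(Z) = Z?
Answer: -648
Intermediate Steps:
(J*b(-5 - 1*1))*27 = (4*(-5 - 1*1))*27 = (4*(-5 - 1))*27 = (4*(-6))*27 = -24*27 = -648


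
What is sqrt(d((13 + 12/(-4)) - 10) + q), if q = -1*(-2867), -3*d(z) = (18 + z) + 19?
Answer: 2*sqrt(6423)/3 ≈ 53.429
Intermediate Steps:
d(z) = -37/3 - z/3 (d(z) = -((18 + z) + 19)/3 = -(37 + z)/3 = -37/3 - z/3)
q = 2867
sqrt(d((13 + 12/(-4)) - 10) + q) = sqrt((-37/3 - ((13 + 12/(-4)) - 10)/3) + 2867) = sqrt((-37/3 - ((13 + 12*(-1/4)) - 10)/3) + 2867) = sqrt((-37/3 - ((13 - 3) - 10)/3) + 2867) = sqrt((-37/3 - (10 - 10)/3) + 2867) = sqrt((-37/3 - 1/3*0) + 2867) = sqrt((-37/3 + 0) + 2867) = sqrt(-37/3 + 2867) = sqrt(8564/3) = 2*sqrt(6423)/3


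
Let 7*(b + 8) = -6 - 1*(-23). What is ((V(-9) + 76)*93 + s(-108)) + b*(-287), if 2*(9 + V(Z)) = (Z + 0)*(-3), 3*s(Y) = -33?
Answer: 18149/2 ≈ 9074.5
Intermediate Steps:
s(Y) = -11 (s(Y) = (⅓)*(-33) = -11)
b = -39/7 (b = -8 + (-6 - 1*(-23))/7 = -8 + (-6 + 23)/7 = -8 + (⅐)*17 = -8 + 17/7 = -39/7 ≈ -5.5714)
V(Z) = -9 - 3*Z/2 (V(Z) = -9 + ((Z + 0)*(-3))/2 = -9 + (Z*(-3))/2 = -9 + (-3*Z)/2 = -9 - 3*Z/2)
((V(-9) + 76)*93 + s(-108)) + b*(-287) = (((-9 - 3/2*(-9)) + 76)*93 - 11) - 39/7*(-287) = (((-9 + 27/2) + 76)*93 - 11) + 1599 = ((9/2 + 76)*93 - 11) + 1599 = ((161/2)*93 - 11) + 1599 = (14973/2 - 11) + 1599 = 14951/2 + 1599 = 18149/2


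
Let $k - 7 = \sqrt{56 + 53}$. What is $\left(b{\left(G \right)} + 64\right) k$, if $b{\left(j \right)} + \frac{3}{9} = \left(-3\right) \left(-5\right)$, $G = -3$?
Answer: $\frac{1652}{3} + \frac{236 \sqrt{109}}{3} \approx 1372.0$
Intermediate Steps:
$b{\left(j \right)} = \frac{44}{3}$ ($b{\left(j \right)} = - \frac{1}{3} - -15 = - \frac{1}{3} + 15 = \frac{44}{3}$)
$k = 7 + \sqrt{109}$ ($k = 7 + \sqrt{56 + 53} = 7 + \sqrt{109} \approx 17.44$)
$\left(b{\left(G \right)} + 64\right) k = \left(\frac{44}{3} + 64\right) \left(7 + \sqrt{109}\right) = \frac{236 \left(7 + \sqrt{109}\right)}{3} = \frac{1652}{3} + \frac{236 \sqrt{109}}{3}$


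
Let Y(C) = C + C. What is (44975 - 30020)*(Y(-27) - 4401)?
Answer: -66624525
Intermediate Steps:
Y(C) = 2*C
(44975 - 30020)*(Y(-27) - 4401) = (44975 - 30020)*(2*(-27) - 4401) = 14955*(-54 - 4401) = 14955*(-4455) = -66624525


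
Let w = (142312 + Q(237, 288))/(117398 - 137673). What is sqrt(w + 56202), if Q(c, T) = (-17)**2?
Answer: 7*sqrt(18857453911)/4055 ≈ 237.05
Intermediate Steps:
Q(c, T) = 289
w = -142601/20275 (w = (142312 + 289)/(117398 - 137673) = 142601/(-20275) = 142601*(-1/20275) = -142601/20275 ≈ -7.0333)
sqrt(w + 56202) = sqrt(-142601/20275 + 56202) = sqrt(1139352949/20275) = 7*sqrt(18857453911)/4055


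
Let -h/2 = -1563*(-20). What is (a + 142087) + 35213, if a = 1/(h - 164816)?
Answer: 40306672799/227336 ≈ 1.7730e+5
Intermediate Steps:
h = -62520 (h = -(-3126)*(-20) = -2*31260 = -62520)
a = -1/227336 (a = 1/(-62520 - 164816) = 1/(-227336) = -1/227336 ≈ -4.3988e-6)
(a + 142087) + 35213 = (-1/227336 + 142087) + 35213 = 32301490231/227336 + 35213 = 40306672799/227336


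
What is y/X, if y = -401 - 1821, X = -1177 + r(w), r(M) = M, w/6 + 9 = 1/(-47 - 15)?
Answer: 34441/19082 ≈ 1.8049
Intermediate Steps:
w = -1677/31 (w = -54 + 6/(-47 - 15) = -54 + 6/(-62) = -54 + 6*(-1/62) = -54 - 3/31 = -1677/31 ≈ -54.097)
X = -38164/31 (X = -1177 - 1677/31 = -38164/31 ≈ -1231.1)
y = -2222
y/X = -2222/(-38164/31) = -2222*(-31/38164) = 34441/19082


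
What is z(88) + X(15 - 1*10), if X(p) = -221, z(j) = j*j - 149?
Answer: 7374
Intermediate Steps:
z(j) = -149 + j² (z(j) = j² - 149 = -149 + j²)
z(88) + X(15 - 1*10) = (-149 + 88²) - 221 = (-149 + 7744) - 221 = 7595 - 221 = 7374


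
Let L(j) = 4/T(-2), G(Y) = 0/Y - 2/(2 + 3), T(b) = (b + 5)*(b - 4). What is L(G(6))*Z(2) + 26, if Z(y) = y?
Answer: 230/9 ≈ 25.556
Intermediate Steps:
T(b) = (-4 + b)*(5 + b) (T(b) = (5 + b)*(-4 + b) = (-4 + b)*(5 + b))
G(Y) = -⅖ (G(Y) = 0 - 2/5 = 0 - 2*⅕ = 0 - ⅖ = -⅖)
L(j) = -2/9 (L(j) = 4/(-20 - 2 + (-2)²) = 4/(-20 - 2 + 4) = 4/(-18) = 4*(-1/18) = -2/9)
L(G(6))*Z(2) + 26 = -2/9*2 + 26 = -4/9 + 26 = 230/9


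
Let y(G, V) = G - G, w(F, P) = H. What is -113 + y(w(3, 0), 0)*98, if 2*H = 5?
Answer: -113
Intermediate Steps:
H = 5/2 (H = (½)*5 = 5/2 ≈ 2.5000)
w(F, P) = 5/2
y(G, V) = 0
-113 + y(w(3, 0), 0)*98 = -113 + 0*98 = -113 + 0 = -113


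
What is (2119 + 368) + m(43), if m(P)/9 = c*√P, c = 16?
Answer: 2487 + 144*√43 ≈ 3431.3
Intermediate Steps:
m(P) = 144*√P (m(P) = 9*(16*√P) = 144*√P)
(2119 + 368) + m(43) = (2119 + 368) + 144*√43 = 2487 + 144*√43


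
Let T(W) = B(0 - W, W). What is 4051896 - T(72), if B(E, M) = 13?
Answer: 4051883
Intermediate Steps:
T(W) = 13
4051896 - T(72) = 4051896 - 1*13 = 4051896 - 13 = 4051883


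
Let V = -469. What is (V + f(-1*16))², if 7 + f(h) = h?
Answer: 242064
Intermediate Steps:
f(h) = -7 + h
(V + f(-1*16))² = (-469 + (-7 - 1*16))² = (-469 + (-7 - 16))² = (-469 - 23)² = (-492)² = 242064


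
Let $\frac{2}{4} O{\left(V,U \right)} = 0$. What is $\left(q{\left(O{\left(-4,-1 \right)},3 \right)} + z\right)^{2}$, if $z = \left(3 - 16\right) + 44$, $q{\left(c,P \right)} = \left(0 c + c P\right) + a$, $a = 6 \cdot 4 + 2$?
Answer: $3249$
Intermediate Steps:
$a = 26$ ($a = 24 + 2 = 26$)
$O{\left(V,U \right)} = 0$ ($O{\left(V,U \right)} = 2 \cdot 0 = 0$)
$q{\left(c,P \right)} = 26 + P c$ ($q{\left(c,P \right)} = \left(0 c + c P\right) + 26 = \left(0 + P c\right) + 26 = P c + 26 = 26 + P c$)
$z = 31$ ($z = -13 + 44 = 31$)
$\left(q{\left(O{\left(-4,-1 \right)},3 \right)} + z\right)^{2} = \left(\left(26 + 3 \cdot 0\right) + 31\right)^{2} = \left(\left(26 + 0\right) + 31\right)^{2} = \left(26 + 31\right)^{2} = 57^{2} = 3249$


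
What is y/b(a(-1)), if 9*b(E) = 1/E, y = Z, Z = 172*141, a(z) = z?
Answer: -218268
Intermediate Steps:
Z = 24252
y = 24252
b(E) = 1/(9*E)
y/b(a(-1)) = 24252/(((⅑)/(-1))) = 24252/(((⅑)*(-1))) = 24252/(-⅑) = 24252*(-9) = -218268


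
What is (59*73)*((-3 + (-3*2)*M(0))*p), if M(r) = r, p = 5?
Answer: -64605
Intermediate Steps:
(59*73)*((-3 + (-3*2)*M(0))*p) = (59*73)*((-3 - 3*2*0)*5) = 4307*((-3 - 6*0)*5) = 4307*((-3 + 0)*5) = 4307*(-3*5) = 4307*(-15) = -64605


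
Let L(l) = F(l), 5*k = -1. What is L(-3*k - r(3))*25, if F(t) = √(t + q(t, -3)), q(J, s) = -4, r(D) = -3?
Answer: 5*I*√10 ≈ 15.811*I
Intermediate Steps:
k = -⅕ (k = (⅕)*(-1) = -⅕ ≈ -0.20000)
F(t) = √(-4 + t) (F(t) = √(t - 4) = √(-4 + t))
L(l) = √(-4 + l)
L(-3*k - r(3))*25 = √(-4 + (-3*(-⅕) - 1*(-3)))*25 = √(-4 + (⅗ + 3))*25 = √(-4 + 18/5)*25 = √(-⅖)*25 = (I*√10/5)*25 = 5*I*√10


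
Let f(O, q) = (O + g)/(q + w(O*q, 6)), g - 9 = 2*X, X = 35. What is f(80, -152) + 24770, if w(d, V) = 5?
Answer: 1213677/49 ≈ 24769.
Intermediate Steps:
g = 79 (g = 9 + 2*35 = 9 + 70 = 79)
f(O, q) = (79 + O)/(5 + q) (f(O, q) = (O + 79)/(q + 5) = (79 + O)/(5 + q))
f(80, -152) + 24770 = (79 + 80)/(5 - 152) + 24770 = 159/(-147) + 24770 = -1/147*159 + 24770 = -53/49 + 24770 = 1213677/49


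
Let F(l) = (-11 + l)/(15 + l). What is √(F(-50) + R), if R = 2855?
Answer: √3499510/35 ≈ 53.448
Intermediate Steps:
F(l) = (-11 + l)/(15 + l)
√(F(-50) + R) = √((-11 - 50)/(15 - 50) + 2855) = √(-61/(-35) + 2855) = √(-1/35*(-61) + 2855) = √(61/35 + 2855) = √(99986/35) = √3499510/35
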